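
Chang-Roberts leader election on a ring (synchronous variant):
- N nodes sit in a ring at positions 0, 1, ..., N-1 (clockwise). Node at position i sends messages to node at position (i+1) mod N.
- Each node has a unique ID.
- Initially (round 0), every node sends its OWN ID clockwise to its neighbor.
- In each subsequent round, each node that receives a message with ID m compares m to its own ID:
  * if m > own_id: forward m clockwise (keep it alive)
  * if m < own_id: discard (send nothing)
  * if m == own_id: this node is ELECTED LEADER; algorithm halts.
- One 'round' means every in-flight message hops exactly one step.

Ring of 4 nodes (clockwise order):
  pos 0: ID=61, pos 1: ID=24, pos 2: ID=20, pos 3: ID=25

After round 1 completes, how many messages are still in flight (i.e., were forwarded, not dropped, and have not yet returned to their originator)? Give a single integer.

Answer: 2

Derivation:
Round 1: pos1(id24) recv 61: fwd; pos2(id20) recv 24: fwd; pos3(id25) recv 20: drop; pos0(id61) recv 25: drop
After round 1: 2 messages still in flight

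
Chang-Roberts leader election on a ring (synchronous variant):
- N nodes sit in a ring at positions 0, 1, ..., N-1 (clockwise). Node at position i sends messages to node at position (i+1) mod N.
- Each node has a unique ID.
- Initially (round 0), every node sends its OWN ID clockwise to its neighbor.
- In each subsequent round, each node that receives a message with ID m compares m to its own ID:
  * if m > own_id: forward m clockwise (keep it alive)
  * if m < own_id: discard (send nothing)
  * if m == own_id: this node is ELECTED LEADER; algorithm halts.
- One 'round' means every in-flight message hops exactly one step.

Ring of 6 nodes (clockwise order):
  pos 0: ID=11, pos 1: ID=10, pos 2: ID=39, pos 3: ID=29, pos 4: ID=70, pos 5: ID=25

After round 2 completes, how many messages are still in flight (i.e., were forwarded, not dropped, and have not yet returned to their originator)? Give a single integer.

Round 1: pos1(id10) recv 11: fwd; pos2(id39) recv 10: drop; pos3(id29) recv 39: fwd; pos4(id70) recv 29: drop; pos5(id25) recv 70: fwd; pos0(id11) recv 25: fwd
Round 2: pos2(id39) recv 11: drop; pos4(id70) recv 39: drop; pos0(id11) recv 70: fwd; pos1(id10) recv 25: fwd
After round 2: 2 messages still in flight

Answer: 2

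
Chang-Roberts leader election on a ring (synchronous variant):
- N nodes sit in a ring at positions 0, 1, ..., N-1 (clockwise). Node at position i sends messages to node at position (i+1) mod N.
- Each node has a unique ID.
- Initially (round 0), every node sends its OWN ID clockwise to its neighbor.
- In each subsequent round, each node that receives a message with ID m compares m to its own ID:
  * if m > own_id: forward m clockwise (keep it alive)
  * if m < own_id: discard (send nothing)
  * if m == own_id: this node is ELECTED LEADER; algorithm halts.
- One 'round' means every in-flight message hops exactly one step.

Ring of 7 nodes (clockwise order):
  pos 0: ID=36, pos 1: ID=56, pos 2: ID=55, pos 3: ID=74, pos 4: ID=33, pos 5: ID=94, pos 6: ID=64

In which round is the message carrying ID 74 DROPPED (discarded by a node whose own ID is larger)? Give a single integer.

Round 1: pos1(id56) recv 36: drop; pos2(id55) recv 56: fwd; pos3(id74) recv 55: drop; pos4(id33) recv 74: fwd; pos5(id94) recv 33: drop; pos6(id64) recv 94: fwd; pos0(id36) recv 64: fwd
Round 2: pos3(id74) recv 56: drop; pos5(id94) recv 74: drop; pos0(id36) recv 94: fwd; pos1(id56) recv 64: fwd
Round 3: pos1(id56) recv 94: fwd; pos2(id55) recv 64: fwd
Round 4: pos2(id55) recv 94: fwd; pos3(id74) recv 64: drop
Round 5: pos3(id74) recv 94: fwd
Round 6: pos4(id33) recv 94: fwd
Round 7: pos5(id94) recv 94: ELECTED
Message ID 74 originates at pos 3; dropped at pos 5 in round 2

Answer: 2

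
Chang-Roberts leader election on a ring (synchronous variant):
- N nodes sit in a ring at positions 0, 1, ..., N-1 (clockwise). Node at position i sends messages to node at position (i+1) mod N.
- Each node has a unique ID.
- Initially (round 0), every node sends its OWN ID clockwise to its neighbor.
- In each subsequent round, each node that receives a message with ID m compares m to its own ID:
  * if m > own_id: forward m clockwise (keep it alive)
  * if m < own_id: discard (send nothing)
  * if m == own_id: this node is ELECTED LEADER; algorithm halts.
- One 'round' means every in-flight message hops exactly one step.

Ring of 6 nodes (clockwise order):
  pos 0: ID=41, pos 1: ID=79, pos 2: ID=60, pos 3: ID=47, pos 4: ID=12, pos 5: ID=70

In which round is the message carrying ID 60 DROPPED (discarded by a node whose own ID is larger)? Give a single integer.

Round 1: pos1(id79) recv 41: drop; pos2(id60) recv 79: fwd; pos3(id47) recv 60: fwd; pos4(id12) recv 47: fwd; pos5(id70) recv 12: drop; pos0(id41) recv 70: fwd
Round 2: pos3(id47) recv 79: fwd; pos4(id12) recv 60: fwd; pos5(id70) recv 47: drop; pos1(id79) recv 70: drop
Round 3: pos4(id12) recv 79: fwd; pos5(id70) recv 60: drop
Round 4: pos5(id70) recv 79: fwd
Round 5: pos0(id41) recv 79: fwd
Round 6: pos1(id79) recv 79: ELECTED
Message ID 60 originates at pos 2; dropped at pos 5 in round 3

Answer: 3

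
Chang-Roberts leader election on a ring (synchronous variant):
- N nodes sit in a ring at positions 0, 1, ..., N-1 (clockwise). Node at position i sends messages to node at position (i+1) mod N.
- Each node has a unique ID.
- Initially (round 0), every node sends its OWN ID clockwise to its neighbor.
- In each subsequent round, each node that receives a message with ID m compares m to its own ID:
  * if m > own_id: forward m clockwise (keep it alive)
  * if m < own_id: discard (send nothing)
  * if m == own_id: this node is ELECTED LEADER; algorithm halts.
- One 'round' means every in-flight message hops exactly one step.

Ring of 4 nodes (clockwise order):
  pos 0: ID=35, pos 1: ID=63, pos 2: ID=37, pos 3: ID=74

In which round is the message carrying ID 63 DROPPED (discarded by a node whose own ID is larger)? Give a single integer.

Answer: 2

Derivation:
Round 1: pos1(id63) recv 35: drop; pos2(id37) recv 63: fwd; pos3(id74) recv 37: drop; pos0(id35) recv 74: fwd
Round 2: pos3(id74) recv 63: drop; pos1(id63) recv 74: fwd
Round 3: pos2(id37) recv 74: fwd
Round 4: pos3(id74) recv 74: ELECTED
Message ID 63 originates at pos 1; dropped at pos 3 in round 2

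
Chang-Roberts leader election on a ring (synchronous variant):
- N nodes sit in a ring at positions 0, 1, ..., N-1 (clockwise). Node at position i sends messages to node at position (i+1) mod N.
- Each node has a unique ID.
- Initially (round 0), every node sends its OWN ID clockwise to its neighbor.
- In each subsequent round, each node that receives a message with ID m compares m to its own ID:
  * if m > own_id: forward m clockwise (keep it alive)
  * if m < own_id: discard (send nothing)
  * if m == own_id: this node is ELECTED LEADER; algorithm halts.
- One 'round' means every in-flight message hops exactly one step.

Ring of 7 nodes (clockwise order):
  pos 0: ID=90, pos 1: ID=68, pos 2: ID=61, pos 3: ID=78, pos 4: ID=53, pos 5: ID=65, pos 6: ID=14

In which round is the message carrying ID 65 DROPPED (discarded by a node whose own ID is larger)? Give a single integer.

Round 1: pos1(id68) recv 90: fwd; pos2(id61) recv 68: fwd; pos3(id78) recv 61: drop; pos4(id53) recv 78: fwd; pos5(id65) recv 53: drop; pos6(id14) recv 65: fwd; pos0(id90) recv 14: drop
Round 2: pos2(id61) recv 90: fwd; pos3(id78) recv 68: drop; pos5(id65) recv 78: fwd; pos0(id90) recv 65: drop
Round 3: pos3(id78) recv 90: fwd; pos6(id14) recv 78: fwd
Round 4: pos4(id53) recv 90: fwd; pos0(id90) recv 78: drop
Round 5: pos5(id65) recv 90: fwd
Round 6: pos6(id14) recv 90: fwd
Round 7: pos0(id90) recv 90: ELECTED
Message ID 65 originates at pos 5; dropped at pos 0 in round 2

Answer: 2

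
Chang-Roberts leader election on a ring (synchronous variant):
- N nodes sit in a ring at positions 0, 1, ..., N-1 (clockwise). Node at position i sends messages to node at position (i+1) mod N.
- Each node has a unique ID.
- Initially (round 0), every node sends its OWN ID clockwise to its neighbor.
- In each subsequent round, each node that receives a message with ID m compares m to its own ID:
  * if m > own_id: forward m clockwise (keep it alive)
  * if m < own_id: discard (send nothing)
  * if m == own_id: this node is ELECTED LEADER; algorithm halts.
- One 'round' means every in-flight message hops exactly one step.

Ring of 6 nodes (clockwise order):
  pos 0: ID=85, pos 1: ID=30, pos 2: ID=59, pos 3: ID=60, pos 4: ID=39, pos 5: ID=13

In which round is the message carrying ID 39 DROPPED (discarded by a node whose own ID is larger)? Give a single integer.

Answer: 2

Derivation:
Round 1: pos1(id30) recv 85: fwd; pos2(id59) recv 30: drop; pos3(id60) recv 59: drop; pos4(id39) recv 60: fwd; pos5(id13) recv 39: fwd; pos0(id85) recv 13: drop
Round 2: pos2(id59) recv 85: fwd; pos5(id13) recv 60: fwd; pos0(id85) recv 39: drop
Round 3: pos3(id60) recv 85: fwd; pos0(id85) recv 60: drop
Round 4: pos4(id39) recv 85: fwd
Round 5: pos5(id13) recv 85: fwd
Round 6: pos0(id85) recv 85: ELECTED
Message ID 39 originates at pos 4; dropped at pos 0 in round 2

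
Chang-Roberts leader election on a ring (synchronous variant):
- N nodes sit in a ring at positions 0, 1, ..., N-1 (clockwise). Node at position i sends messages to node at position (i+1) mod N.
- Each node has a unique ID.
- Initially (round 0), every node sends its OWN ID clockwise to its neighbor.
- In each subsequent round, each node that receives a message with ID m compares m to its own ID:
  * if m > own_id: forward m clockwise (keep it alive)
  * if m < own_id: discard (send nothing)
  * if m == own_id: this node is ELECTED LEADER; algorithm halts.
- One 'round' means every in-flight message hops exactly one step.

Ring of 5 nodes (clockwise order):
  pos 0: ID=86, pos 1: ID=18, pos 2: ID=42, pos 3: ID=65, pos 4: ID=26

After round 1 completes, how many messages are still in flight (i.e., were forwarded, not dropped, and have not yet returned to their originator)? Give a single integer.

Answer: 2

Derivation:
Round 1: pos1(id18) recv 86: fwd; pos2(id42) recv 18: drop; pos3(id65) recv 42: drop; pos4(id26) recv 65: fwd; pos0(id86) recv 26: drop
After round 1: 2 messages still in flight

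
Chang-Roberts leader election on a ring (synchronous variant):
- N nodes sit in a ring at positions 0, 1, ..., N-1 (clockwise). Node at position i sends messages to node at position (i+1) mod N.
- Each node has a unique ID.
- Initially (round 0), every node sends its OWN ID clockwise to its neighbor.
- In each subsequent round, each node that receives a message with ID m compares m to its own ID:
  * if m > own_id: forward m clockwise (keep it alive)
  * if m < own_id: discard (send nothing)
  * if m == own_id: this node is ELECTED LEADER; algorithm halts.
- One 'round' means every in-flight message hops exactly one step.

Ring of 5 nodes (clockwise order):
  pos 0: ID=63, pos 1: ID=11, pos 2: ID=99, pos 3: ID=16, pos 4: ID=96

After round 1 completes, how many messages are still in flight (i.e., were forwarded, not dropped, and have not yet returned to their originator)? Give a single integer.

Round 1: pos1(id11) recv 63: fwd; pos2(id99) recv 11: drop; pos3(id16) recv 99: fwd; pos4(id96) recv 16: drop; pos0(id63) recv 96: fwd
After round 1: 3 messages still in flight

Answer: 3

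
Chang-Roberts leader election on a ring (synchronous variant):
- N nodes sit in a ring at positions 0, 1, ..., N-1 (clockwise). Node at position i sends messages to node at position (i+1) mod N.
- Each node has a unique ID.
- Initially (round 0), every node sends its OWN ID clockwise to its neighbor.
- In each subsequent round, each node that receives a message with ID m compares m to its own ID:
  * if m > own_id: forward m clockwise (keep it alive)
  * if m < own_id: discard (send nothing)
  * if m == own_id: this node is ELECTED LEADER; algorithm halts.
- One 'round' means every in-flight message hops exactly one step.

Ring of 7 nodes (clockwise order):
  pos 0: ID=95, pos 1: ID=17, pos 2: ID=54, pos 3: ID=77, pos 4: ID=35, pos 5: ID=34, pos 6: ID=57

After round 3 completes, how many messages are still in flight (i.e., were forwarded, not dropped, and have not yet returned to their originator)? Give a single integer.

Answer: 2

Derivation:
Round 1: pos1(id17) recv 95: fwd; pos2(id54) recv 17: drop; pos3(id77) recv 54: drop; pos4(id35) recv 77: fwd; pos5(id34) recv 35: fwd; pos6(id57) recv 34: drop; pos0(id95) recv 57: drop
Round 2: pos2(id54) recv 95: fwd; pos5(id34) recv 77: fwd; pos6(id57) recv 35: drop
Round 3: pos3(id77) recv 95: fwd; pos6(id57) recv 77: fwd
After round 3: 2 messages still in flight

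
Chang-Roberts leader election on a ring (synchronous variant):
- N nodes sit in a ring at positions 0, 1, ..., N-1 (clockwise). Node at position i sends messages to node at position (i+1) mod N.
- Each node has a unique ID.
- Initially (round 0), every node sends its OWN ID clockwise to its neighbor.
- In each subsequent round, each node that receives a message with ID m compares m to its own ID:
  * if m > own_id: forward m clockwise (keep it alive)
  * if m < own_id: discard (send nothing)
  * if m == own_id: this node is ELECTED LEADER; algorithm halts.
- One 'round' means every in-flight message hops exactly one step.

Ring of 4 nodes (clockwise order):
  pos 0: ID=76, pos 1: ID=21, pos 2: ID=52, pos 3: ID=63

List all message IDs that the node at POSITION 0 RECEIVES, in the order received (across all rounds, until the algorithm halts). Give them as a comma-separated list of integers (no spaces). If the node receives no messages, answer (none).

Round 1: pos1(id21) recv 76: fwd; pos2(id52) recv 21: drop; pos3(id63) recv 52: drop; pos0(id76) recv 63: drop
Round 2: pos2(id52) recv 76: fwd
Round 3: pos3(id63) recv 76: fwd
Round 4: pos0(id76) recv 76: ELECTED

Answer: 63,76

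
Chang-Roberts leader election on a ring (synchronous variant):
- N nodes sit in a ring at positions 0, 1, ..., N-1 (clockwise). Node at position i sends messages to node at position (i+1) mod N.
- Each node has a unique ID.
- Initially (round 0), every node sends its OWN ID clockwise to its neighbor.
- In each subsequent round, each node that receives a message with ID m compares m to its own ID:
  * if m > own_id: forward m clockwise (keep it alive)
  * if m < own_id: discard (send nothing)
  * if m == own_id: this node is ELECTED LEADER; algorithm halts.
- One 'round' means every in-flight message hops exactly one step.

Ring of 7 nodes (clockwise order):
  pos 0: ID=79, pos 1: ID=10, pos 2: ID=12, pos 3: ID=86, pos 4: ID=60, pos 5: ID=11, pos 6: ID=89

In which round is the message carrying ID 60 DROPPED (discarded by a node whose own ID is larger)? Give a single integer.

Answer: 2

Derivation:
Round 1: pos1(id10) recv 79: fwd; pos2(id12) recv 10: drop; pos3(id86) recv 12: drop; pos4(id60) recv 86: fwd; pos5(id11) recv 60: fwd; pos6(id89) recv 11: drop; pos0(id79) recv 89: fwd
Round 2: pos2(id12) recv 79: fwd; pos5(id11) recv 86: fwd; pos6(id89) recv 60: drop; pos1(id10) recv 89: fwd
Round 3: pos3(id86) recv 79: drop; pos6(id89) recv 86: drop; pos2(id12) recv 89: fwd
Round 4: pos3(id86) recv 89: fwd
Round 5: pos4(id60) recv 89: fwd
Round 6: pos5(id11) recv 89: fwd
Round 7: pos6(id89) recv 89: ELECTED
Message ID 60 originates at pos 4; dropped at pos 6 in round 2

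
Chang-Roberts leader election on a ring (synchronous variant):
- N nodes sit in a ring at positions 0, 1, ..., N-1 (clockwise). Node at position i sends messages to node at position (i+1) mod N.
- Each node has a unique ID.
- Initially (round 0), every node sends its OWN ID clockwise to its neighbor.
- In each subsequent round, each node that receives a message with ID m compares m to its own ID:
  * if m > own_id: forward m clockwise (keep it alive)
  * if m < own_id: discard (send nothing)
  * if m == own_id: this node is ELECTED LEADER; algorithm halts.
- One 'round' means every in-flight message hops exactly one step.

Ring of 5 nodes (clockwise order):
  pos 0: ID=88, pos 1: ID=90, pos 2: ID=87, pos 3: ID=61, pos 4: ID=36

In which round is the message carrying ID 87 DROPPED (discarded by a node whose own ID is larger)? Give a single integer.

Round 1: pos1(id90) recv 88: drop; pos2(id87) recv 90: fwd; pos3(id61) recv 87: fwd; pos4(id36) recv 61: fwd; pos0(id88) recv 36: drop
Round 2: pos3(id61) recv 90: fwd; pos4(id36) recv 87: fwd; pos0(id88) recv 61: drop
Round 3: pos4(id36) recv 90: fwd; pos0(id88) recv 87: drop
Round 4: pos0(id88) recv 90: fwd
Round 5: pos1(id90) recv 90: ELECTED
Message ID 87 originates at pos 2; dropped at pos 0 in round 3

Answer: 3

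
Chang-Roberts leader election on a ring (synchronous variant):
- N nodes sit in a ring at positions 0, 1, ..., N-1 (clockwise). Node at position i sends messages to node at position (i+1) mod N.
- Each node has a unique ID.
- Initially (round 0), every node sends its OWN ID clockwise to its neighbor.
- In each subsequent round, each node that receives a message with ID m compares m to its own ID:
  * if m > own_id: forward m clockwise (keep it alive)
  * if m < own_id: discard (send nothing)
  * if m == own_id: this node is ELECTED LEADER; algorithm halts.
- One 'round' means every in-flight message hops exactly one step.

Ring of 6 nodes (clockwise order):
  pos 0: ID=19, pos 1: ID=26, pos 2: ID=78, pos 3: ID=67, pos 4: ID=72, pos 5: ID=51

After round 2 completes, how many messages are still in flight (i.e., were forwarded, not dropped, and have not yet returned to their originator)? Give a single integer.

Round 1: pos1(id26) recv 19: drop; pos2(id78) recv 26: drop; pos3(id67) recv 78: fwd; pos4(id72) recv 67: drop; pos5(id51) recv 72: fwd; pos0(id19) recv 51: fwd
Round 2: pos4(id72) recv 78: fwd; pos0(id19) recv 72: fwd; pos1(id26) recv 51: fwd
After round 2: 3 messages still in flight

Answer: 3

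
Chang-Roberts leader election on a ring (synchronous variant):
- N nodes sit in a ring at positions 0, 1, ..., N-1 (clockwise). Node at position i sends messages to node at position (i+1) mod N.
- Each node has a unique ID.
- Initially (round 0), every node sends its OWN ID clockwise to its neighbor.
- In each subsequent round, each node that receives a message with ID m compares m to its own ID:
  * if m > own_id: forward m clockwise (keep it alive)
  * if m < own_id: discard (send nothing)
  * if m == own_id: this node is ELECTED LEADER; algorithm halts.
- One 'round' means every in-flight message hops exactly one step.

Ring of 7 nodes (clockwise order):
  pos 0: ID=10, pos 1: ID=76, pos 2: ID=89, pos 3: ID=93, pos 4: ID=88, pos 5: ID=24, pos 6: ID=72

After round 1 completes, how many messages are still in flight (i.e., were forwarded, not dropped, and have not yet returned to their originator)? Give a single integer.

Round 1: pos1(id76) recv 10: drop; pos2(id89) recv 76: drop; pos3(id93) recv 89: drop; pos4(id88) recv 93: fwd; pos5(id24) recv 88: fwd; pos6(id72) recv 24: drop; pos0(id10) recv 72: fwd
After round 1: 3 messages still in flight

Answer: 3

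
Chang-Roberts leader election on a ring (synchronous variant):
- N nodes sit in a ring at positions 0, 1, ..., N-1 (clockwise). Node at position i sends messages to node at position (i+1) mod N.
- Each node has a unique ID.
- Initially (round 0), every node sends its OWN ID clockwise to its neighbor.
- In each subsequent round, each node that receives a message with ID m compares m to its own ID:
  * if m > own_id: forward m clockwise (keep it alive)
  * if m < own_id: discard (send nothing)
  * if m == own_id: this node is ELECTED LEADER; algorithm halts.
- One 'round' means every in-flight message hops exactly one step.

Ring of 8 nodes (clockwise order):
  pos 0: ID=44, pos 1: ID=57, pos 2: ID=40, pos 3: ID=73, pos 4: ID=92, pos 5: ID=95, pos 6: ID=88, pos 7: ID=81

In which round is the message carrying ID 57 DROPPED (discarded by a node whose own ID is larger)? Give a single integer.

Answer: 2

Derivation:
Round 1: pos1(id57) recv 44: drop; pos2(id40) recv 57: fwd; pos3(id73) recv 40: drop; pos4(id92) recv 73: drop; pos5(id95) recv 92: drop; pos6(id88) recv 95: fwd; pos7(id81) recv 88: fwd; pos0(id44) recv 81: fwd
Round 2: pos3(id73) recv 57: drop; pos7(id81) recv 95: fwd; pos0(id44) recv 88: fwd; pos1(id57) recv 81: fwd
Round 3: pos0(id44) recv 95: fwd; pos1(id57) recv 88: fwd; pos2(id40) recv 81: fwd
Round 4: pos1(id57) recv 95: fwd; pos2(id40) recv 88: fwd; pos3(id73) recv 81: fwd
Round 5: pos2(id40) recv 95: fwd; pos3(id73) recv 88: fwd; pos4(id92) recv 81: drop
Round 6: pos3(id73) recv 95: fwd; pos4(id92) recv 88: drop
Round 7: pos4(id92) recv 95: fwd
Round 8: pos5(id95) recv 95: ELECTED
Message ID 57 originates at pos 1; dropped at pos 3 in round 2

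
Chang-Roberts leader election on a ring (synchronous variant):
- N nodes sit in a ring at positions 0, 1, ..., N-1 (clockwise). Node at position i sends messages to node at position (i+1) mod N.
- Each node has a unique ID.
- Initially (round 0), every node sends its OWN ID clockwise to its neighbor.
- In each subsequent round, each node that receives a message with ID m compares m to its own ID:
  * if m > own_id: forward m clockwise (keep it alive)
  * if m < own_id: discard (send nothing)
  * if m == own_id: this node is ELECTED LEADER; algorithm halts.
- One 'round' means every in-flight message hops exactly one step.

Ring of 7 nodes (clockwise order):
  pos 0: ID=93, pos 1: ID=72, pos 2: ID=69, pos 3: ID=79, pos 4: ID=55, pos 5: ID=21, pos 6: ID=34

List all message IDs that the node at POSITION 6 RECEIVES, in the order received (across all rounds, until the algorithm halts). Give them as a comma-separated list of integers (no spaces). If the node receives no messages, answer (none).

Round 1: pos1(id72) recv 93: fwd; pos2(id69) recv 72: fwd; pos3(id79) recv 69: drop; pos4(id55) recv 79: fwd; pos5(id21) recv 55: fwd; pos6(id34) recv 21: drop; pos0(id93) recv 34: drop
Round 2: pos2(id69) recv 93: fwd; pos3(id79) recv 72: drop; pos5(id21) recv 79: fwd; pos6(id34) recv 55: fwd
Round 3: pos3(id79) recv 93: fwd; pos6(id34) recv 79: fwd; pos0(id93) recv 55: drop
Round 4: pos4(id55) recv 93: fwd; pos0(id93) recv 79: drop
Round 5: pos5(id21) recv 93: fwd
Round 6: pos6(id34) recv 93: fwd
Round 7: pos0(id93) recv 93: ELECTED

Answer: 21,55,79,93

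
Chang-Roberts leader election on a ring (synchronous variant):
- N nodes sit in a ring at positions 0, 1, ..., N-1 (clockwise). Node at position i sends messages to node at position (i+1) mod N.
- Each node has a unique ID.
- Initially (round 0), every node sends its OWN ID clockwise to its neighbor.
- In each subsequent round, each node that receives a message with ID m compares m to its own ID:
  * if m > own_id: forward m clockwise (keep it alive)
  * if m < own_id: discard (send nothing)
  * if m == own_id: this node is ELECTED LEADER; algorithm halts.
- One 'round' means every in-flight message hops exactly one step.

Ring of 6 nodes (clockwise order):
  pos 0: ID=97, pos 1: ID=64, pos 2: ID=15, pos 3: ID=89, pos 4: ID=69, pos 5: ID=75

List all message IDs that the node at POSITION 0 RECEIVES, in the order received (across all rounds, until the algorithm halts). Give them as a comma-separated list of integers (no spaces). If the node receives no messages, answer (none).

Round 1: pos1(id64) recv 97: fwd; pos2(id15) recv 64: fwd; pos3(id89) recv 15: drop; pos4(id69) recv 89: fwd; pos5(id75) recv 69: drop; pos0(id97) recv 75: drop
Round 2: pos2(id15) recv 97: fwd; pos3(id89) recv 64: drop; pos5(id75) recv 89: fwd
Round 3: pos3(id89) recv 97: fwd; pos0(id97) recv 89: drop
Round 4: pos4(id69) recv 97: fwd
Round 5: pos5(id75) recv 97: fwd
Round 6: pos0(id97) recv 97: ELECTED

Answer: 75,89,97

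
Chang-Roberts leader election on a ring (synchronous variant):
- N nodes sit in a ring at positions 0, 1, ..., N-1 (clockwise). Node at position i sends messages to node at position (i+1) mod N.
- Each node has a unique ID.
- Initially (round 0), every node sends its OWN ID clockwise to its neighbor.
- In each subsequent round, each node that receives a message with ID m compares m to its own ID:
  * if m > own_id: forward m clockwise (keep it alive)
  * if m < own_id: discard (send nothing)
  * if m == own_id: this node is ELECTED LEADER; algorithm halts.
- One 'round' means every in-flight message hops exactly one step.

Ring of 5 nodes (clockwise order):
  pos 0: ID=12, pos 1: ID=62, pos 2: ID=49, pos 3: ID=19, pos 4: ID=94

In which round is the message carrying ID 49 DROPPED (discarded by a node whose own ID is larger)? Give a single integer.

Round 1: pos1(id62) recv 12: drop; pos2(id49) recv 62: fwd; pos3(id19) recv 49: fwd; pos4(id94) recv 19: drop; pos0(id12) recv 94: fwd
Round 2: pos3(id19) recv 62: fwd; pos4(id94) recv 49: drop; pos1(id62) recv 94: fwd
Round 3: pos4(id94) recv 62: drop; pos2(id49) recv 94: fwd
Round 4: pos3(id19) recv 94: fwd
Round 5: pos4(id94) recv 94: ELECTED
Message ID 49 originates at pos 2; dropped at pos 4 in round 2

Answer: 2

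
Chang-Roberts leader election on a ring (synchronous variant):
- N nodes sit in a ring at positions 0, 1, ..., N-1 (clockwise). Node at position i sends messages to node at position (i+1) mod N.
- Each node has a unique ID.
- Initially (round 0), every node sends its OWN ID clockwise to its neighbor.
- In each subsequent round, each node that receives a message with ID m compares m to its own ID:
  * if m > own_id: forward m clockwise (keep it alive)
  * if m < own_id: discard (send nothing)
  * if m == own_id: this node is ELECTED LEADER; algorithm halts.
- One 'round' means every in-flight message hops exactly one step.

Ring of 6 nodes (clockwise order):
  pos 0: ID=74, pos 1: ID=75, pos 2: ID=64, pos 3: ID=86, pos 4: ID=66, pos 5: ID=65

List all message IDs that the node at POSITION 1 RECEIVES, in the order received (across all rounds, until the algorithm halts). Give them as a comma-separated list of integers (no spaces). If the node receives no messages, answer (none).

Round 1: pos1(id75) recv 74: drop; pos2(id64) recv 75: fwd; pos3(id86) recv 64: drop; pos4(id66) recv 86: fwd; pos5(id65) recv 66: fwd; pos0(id74) recv 65: drop
Round 2: pos3(id86) recv 75: drop; pos5(id65) recv 86: fwd; pos0(id74) recv 66: drop
Round 3: pos0(id74) recv 86: fwd
Round 4: pos1(id75) recv 86: fwd
Round 5: pos2(id64) recv 86: fwd
Round 6: pos3(id86) recv 86: ELECTED

Answer: 74,86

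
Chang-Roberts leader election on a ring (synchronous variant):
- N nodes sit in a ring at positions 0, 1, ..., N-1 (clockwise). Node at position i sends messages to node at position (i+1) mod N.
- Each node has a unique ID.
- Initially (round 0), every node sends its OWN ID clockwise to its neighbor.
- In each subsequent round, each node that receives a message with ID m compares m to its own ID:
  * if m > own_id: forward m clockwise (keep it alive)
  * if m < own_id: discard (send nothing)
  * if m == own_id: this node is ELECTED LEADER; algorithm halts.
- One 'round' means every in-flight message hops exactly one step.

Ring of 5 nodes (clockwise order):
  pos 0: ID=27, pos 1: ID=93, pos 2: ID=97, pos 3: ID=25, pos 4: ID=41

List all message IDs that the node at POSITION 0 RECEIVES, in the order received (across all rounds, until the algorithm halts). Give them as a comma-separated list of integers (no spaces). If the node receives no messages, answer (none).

Answer: 41,97

Derivation:
Round 1: pos1(id93) recv 27: drop; pos2(id97) recv 93: drop; pos3(id25) recv 97: fwd; pos4(id41) recv 25: drop; pos0(id27) recv 41: fwd
Round 2: pos4(id41) recv 97: fwd; pos1(id93) recv 41: drop
Round 3: pos0(id27) recv 97: fwd
Round 4: pos1(id93) recv 97: fwd
Round 5: pos2(id97) recv 97: ELECTED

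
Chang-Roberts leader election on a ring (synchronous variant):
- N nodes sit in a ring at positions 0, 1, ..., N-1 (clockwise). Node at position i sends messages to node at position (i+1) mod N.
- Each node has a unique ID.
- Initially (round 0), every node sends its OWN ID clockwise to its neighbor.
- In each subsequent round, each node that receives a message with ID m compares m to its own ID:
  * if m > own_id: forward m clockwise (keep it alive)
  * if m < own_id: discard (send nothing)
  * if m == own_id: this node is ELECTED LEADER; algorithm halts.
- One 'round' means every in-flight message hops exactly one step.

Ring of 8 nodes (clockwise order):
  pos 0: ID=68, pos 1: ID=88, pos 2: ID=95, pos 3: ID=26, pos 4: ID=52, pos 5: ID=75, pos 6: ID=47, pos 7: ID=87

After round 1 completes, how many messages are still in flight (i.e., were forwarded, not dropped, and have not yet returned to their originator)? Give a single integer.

Round 1: pos1(id88) recv 68: drop; pos2(id95) recv 88: drop; pos3(id26) recv 95: fwd; pos4(id52) recv 26: drop; pos5(id75) recv 52: drop; pos6(id47) recv 75: fwd; pos7(id87) recv 47: drop; pos0(id68) recv 87: fwd
After round 1: 3 messages still in flight

Answer: 3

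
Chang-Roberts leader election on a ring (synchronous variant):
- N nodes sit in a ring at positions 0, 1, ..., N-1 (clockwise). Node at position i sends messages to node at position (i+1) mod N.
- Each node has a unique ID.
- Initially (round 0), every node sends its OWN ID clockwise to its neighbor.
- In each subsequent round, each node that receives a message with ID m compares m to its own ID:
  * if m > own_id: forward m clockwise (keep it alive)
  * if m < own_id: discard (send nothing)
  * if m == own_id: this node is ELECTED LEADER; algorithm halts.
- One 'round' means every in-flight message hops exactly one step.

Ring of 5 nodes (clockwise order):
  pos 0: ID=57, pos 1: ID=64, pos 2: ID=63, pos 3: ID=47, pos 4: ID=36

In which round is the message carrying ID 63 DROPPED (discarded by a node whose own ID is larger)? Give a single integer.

Round 1: pos1(id64) recv 57: drop; pos2(id63) recv 64: fwd; pos3(id47) recv 63: fwd; pos4(id36) recv 47: fwd; pos0(id57) recv 36: drop
Round 2: pos3(id47) recv 64: fwd; pos4(id36) recv 63: fwd; pos0(id57) recv 47: drop
Round 3: pos4(id36) recv 64: fwd; pos0(id57) recv 63: fwd
Round 4: pos0(id57) recv 64: fwd; pos1(id64) recv 63: drop
Round 5: pos1(id64) recv 64: ELECTED
Message ID 63 originates at pos 2; dropped at pos 1 in round 4

Answer: 4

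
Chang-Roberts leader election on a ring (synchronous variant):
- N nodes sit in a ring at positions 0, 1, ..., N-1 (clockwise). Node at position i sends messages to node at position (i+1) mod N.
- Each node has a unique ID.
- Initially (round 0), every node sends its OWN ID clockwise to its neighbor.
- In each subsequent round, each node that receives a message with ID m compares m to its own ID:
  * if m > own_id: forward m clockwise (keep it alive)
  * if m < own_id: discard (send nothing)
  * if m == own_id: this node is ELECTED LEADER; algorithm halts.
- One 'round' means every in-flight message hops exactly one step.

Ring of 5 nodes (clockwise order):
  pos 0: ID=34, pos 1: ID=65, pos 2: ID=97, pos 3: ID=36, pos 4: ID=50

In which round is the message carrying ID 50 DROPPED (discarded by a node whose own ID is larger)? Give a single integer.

Round 1: pos1(id65) recv 34: drop; pos2(id97) recv 65: drop; pos3(id36) recv 97: fwd; pos4(id50) recv 36: drop; pos0(id34) recv 50: fwd
Round 2: pos4(id50) recv 97: fwd; pos1(id65) recv 50: drop
Round 3: pos0(id34) recv 97: fwd
Round 4: pos1(id65) recv 97: fwd
Round 5: pos2(id97) recv 97: ELECTED
Message ID 50 originates at pos 4; dropped at pos 1 in round 2

Answer: 2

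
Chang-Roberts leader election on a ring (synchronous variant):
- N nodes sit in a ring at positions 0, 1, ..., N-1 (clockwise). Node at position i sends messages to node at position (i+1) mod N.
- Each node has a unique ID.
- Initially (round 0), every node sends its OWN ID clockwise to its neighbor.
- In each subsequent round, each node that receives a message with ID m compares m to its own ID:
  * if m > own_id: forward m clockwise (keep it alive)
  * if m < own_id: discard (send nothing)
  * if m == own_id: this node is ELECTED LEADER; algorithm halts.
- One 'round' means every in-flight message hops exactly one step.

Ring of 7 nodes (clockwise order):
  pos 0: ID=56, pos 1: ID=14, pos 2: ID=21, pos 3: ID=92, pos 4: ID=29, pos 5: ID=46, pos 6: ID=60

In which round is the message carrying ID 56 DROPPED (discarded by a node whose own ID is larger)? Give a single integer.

Answer: 3

Derivation:
Round 1: pos1(id14) recv 56: fwd; pos2(id21) recv 14: drop; pos3(id92) recv 21: drop; pos4(id29) recv 92: fwd; pos5(id46) recv 29: drop; pos6(id60) recv 46: drop; pos0(id56) recv 60: fwd
Round 2: pos2(id21) recv 56: fwd; pos5(id46) recv 92: fwd; pos1(id14) recv 60: fwd
Round 3: pos3(id92) recv 56: drop; pos6(id60) recv 92: fwd; pos2(id21) recv 60: fwd
Round 4: pos0(id56) recv 92: fwd; pos3(id92) recv 60: drop
Round 5: pos1(id14) recv 92: fwd
Round 6: pos2(id21) recv 92: fwd
Round 7: pos3(id92) recv 92: ELECTED
Message ID 56 originates at pos 0; dropped at pos 3 in round 3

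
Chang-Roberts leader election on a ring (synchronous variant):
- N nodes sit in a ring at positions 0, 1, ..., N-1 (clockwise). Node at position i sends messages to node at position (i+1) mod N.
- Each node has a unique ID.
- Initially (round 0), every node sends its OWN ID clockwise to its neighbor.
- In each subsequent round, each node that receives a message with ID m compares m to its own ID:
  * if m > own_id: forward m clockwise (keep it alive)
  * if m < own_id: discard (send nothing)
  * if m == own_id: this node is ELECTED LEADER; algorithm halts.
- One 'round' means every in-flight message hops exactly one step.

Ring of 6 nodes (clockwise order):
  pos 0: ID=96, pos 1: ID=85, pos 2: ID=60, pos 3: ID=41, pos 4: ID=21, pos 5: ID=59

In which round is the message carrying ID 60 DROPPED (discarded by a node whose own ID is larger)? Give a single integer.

Round 1: pos1(id85) recv 96: fwd; pos2(id60) recv 85: fwd; pos3(id41) recv 60: fwd; pos4(id21) recv 41: fwd; pos5(id59) recv 21: drop; pos0(id96) recv 59: drop
Round 2: pos2(id60) recv 96: fwd; pos3(id41) recv 85: fwd; pos4(id21) recv 60: fwd; pos5(id59) recv 41: drop
Round 3: pos3(id41) recv 96: fwd; pos4(id21) recv 85: fwd; pos5(id59) recv 60: fwd
Round 4: pos4(id21) recv 96: fwd; pos5(id59) recv 85: fwd; pos0(id96) recv 60: drop
Round 5: pos5(id59) recv 96: fwd; pos0(id96) recv 85: drop
Round 6: pos0(id96) recv 96: ELECTED
Message ID 60 originates at pos 2; dropped at pos 0 in round 4

Answer: 4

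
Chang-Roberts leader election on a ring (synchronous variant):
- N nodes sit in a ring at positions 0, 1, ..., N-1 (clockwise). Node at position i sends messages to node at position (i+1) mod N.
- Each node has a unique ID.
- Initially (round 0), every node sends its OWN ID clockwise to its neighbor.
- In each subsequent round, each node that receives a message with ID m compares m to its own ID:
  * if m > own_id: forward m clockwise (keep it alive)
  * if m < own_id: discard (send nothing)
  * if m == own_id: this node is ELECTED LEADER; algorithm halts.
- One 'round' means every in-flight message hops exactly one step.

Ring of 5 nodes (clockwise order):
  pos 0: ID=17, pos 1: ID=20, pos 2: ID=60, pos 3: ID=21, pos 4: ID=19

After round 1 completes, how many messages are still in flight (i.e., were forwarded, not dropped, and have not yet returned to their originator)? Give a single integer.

Round 1: pos1(id20) recv 17: drop; pos2(id60) recv 20: drop; pos3(id21) recv 60: fwd; pos4(id19) recv 21: fwd; pos0(id17) recv 19: fwd
After round 1: 3 messages still in flight

Answer: 3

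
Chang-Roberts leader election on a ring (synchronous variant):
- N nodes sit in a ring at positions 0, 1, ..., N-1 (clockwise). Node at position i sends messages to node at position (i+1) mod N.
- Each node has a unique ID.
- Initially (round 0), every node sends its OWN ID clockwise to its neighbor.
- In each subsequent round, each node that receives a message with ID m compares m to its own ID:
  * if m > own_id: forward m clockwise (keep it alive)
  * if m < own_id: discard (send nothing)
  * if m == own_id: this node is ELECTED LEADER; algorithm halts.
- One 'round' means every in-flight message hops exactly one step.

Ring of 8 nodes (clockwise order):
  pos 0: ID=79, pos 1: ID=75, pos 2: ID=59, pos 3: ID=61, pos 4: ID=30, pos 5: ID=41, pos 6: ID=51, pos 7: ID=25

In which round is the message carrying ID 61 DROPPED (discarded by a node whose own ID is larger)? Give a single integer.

Round 1: pos1(id75) recv 79: fwd; pos2(id59) recv 75: fwd; pos3(id61) recv 59: drop; pos4(id30) recv 61: fwd; pos5(id41) recv 30: drop; pos6(id51) recv 41: drop; pos7(id25) recv 51: fwd; pos0(id79) recv 25: drop
Round 2: pos2(id59) recv 79: fwd; pos3(id61) recv 75: fwd; pos5(id41) recv 61: fwd; pos0(id79) recv 51: drop
Round 3: pos3(id61) recv 79: fwd; pos4(id30) recv 75: fwd; pos6(id51) recv 61: fwd
Round 4: pos4(id30) recv 79: fwd; pos5(id41) recv 75: fwd; pos7(id25) recv 61: fwd
Round 5: pos5(id41) recv 79: fwd; pos6(id51) recv 75: fwd; pos0(id79) recv 61: drop
Round 6: pos6(id51) recv 79: fwd; pos7(id25) recv 75: fwd
Round 7: pos7(id25) recv 79: fwd; pos0(id79) recv 75: drop
Round 8: pos0(id79) recv 79: ELECTED
Message ID 61 originates at pos 3; dropped at pos 0 in round 5

Answer: 5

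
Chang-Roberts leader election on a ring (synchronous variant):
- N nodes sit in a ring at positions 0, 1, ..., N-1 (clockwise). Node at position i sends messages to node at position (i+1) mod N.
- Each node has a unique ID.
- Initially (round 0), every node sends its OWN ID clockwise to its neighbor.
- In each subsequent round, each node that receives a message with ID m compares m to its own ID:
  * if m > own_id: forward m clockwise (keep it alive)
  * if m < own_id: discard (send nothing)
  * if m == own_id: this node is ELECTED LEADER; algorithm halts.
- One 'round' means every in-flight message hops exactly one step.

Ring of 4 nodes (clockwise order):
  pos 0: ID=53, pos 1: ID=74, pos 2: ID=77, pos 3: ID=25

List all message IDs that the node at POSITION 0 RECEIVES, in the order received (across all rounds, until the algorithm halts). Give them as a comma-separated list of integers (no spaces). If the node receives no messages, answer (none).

Answer: 25,77

Derivation:
Round 1: pos1(id74) recv 53: drop; pos2(id77) recv 74: drop; pos3(id25) recv 77: fwd; pos0(id53) recv 25: drop
Round 2: pos0(id53) recv 77: fwd
Round 3: pos1(id74) recv 77: fwd
Round 4: pos2(id77) recv 77: ELECTED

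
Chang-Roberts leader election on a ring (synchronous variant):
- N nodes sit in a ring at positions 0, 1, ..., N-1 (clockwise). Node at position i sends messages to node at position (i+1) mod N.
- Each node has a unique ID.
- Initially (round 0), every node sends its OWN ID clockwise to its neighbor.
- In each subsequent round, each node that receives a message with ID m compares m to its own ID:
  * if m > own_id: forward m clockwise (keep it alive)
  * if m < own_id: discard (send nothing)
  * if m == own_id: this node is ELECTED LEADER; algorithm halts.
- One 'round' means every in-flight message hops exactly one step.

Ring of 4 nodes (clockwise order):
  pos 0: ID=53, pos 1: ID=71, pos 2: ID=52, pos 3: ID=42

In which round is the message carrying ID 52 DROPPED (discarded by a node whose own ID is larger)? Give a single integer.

Answer: 2

Derivation:
Round 1: pos1(id71) recv 53: drop; pos2(id52) recv 71: fwd; pos3(id42) recv 52: fwd; pos0(id53) recv 42: drop
Round 2: pos3(id42) recv 71: fwd; pos0(id53) recv 52: drop
Round 3: pos0(id53) recv 71: fwd
Round 4: pos1(id71) recv 71: ELECTED
Message ID 52 originates at pos 2; dropped at pos 0 in round 2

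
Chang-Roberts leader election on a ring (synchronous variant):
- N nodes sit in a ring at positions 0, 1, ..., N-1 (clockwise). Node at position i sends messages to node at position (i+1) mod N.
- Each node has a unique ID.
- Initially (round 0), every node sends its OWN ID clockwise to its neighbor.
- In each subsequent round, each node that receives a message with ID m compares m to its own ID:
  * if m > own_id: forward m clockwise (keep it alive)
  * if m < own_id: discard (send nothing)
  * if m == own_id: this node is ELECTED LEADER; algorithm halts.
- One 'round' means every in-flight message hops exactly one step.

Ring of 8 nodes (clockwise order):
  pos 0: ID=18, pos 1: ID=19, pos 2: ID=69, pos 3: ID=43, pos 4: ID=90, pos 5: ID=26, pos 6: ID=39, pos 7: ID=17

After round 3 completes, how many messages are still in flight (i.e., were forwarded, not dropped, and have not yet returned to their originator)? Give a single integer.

Answer: 2

Derivation:
Round 1: pos1(id19) recv 18: drop; pos2(id69) recv 19: drop; pos3(id43) recv 69: fwd; pos4(id90) recv 43: drop; pos5(id26) recv 90: fwd; pos6(id39) recv 26: drop; pos7(id17) recv 39: fwd; pos0(id18) recv 17: drop
Round 2: pos4(id90) recv 69: drop; pos6(id39) recv 90: fwd; pos0(id18) recv 39: fwd
Round 3: pos7(id17) recv 90: fwd; pos1(id19) recv 39: fwd
After round 3: 2 messages still in flight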